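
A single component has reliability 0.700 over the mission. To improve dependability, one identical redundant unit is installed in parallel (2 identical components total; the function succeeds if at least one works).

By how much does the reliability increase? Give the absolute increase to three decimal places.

0.210

R_before = 0.700
R_after = 1 − (1 − 0.700)^2 = 0.910
ΔR = 0.910 − 0.700 = 0.210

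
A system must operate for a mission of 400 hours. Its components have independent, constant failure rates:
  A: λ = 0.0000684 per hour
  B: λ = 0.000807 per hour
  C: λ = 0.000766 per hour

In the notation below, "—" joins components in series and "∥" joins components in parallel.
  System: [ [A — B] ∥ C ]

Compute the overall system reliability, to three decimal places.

R(A) = exp(−0.0000684 × 400) = 0.97301
R(B) = exp(−0.000807 × 400) = 0.72412
R(C) = exp(−0.000766 × 400) = 0.73609
Series (A and B): 0.97301 × 0.72412 = 0.70458
Parallel ([0.70458] and C): 1 − (1 − 0.70458)(1 − 0.73609) = 0.922

0.922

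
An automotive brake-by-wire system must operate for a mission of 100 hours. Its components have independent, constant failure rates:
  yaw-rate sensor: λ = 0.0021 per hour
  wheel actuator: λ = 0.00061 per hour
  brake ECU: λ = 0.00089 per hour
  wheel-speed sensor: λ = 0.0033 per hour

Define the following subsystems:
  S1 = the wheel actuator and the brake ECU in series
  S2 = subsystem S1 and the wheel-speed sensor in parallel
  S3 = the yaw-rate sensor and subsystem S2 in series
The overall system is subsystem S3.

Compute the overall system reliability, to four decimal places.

0.7788

R(yaw-rate sensor) = exp(−0.0021 × 100) = 0.810584
R(wheel actuator) = exp(−0.00061 × 100) = 0.940823
R(brake ECU) = exp(−0.00089 × 100) = 0.914846
R(wheel-speed sensor) = exp(−0.0033 × 100) = 0.718924
Series (wheel actuator and brake ECU): 0.940823 × 0.914846 = 0.860708
Parallel ([0.860708] and wheel-speed sensor): 1 − (1 − 0.860708)(1 − 0.718924) = 0.960848
Series (yaw-rate sensor and [0.960848]): 0.810584 × 0.960848 = 0.7788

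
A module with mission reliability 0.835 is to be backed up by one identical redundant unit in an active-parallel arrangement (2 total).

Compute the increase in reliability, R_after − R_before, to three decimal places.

0.138

R_before = 0.835
R_after = 1 − (1 − 0.835)^2 = 0.973
ΔR = 0.973 − 0.835 = 0.138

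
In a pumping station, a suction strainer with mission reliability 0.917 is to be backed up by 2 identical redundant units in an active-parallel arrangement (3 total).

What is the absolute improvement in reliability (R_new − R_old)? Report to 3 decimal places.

R_before = 0.917
R_after = 1 − (1 − 0.917)^3 = 0.999
ΔR = 0.999 − 0.917 = 0.082

0.082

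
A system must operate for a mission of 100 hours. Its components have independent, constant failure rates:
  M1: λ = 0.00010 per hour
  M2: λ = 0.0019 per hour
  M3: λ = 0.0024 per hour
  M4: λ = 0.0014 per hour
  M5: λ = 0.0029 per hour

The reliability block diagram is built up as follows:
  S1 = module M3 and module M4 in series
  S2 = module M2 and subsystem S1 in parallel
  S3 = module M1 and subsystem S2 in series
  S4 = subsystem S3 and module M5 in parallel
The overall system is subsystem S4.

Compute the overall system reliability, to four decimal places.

0.9839

R(M1) = exp(−0.00010 × 100) = 0.990050
R(M2) = exp(−0.0019 × 100) = 0.826959
R(M3) = exp(−0.0024 × 100) = 0.786628
R(M4) = exp(−0.0014 × 100) = 0.869358
R(M5) = exp(−0.0029 × 100) = 0.748264
Series (M3 and M4): 0.786628 × 0.869358 = 0.683861
Parallel (M2 and [0.683861]): 1 − (1 − 0.826959)(1 − 0.683861) = 0.945295
Series (M1 and [0.945295]): 0.990050 × 0.945295 = 0.935889
Parallel ([0.935889] and M5): 1 − (1 − 0.935889)(1 − 0.748264) = 0.9839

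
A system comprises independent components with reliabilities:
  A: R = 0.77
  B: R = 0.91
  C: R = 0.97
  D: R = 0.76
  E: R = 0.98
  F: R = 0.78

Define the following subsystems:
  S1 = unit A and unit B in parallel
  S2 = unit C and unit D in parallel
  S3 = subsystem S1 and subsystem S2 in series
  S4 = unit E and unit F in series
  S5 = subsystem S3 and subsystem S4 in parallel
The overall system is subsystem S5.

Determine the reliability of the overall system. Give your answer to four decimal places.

0.9935

Parallel (A and B): 1 − (1 − 0.770000)(1 − 0.910000) = 0.979300
Parallel (C and D): 1 − (1 − 0.970000)(1 − 0.760000) = 0.992800
Series ([0.979300] and [0.992800]): 0.979300 × 0.992800 = 0.972249
Series (E and F): 0.980000 × 0.780000 = 0.764400
Parallel ([0.972249] and [0.764400]): 1 − (1 − 0.972249)(1 − 0.764400) = 0.9935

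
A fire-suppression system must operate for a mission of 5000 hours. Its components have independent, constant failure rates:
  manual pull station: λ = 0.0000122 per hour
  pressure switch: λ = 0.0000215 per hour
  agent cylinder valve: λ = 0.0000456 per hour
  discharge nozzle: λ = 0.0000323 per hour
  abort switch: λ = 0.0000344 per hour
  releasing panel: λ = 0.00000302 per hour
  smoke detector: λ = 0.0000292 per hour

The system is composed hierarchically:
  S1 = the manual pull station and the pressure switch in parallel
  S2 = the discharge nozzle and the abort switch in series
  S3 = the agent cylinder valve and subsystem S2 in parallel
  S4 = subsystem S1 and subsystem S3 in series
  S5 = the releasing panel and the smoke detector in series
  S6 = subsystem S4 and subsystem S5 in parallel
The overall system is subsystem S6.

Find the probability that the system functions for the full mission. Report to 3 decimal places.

R(manual pull station) = exp(−0.0000122 × 5000) = 0.94082
R(pressure switch) = exp(−0.0000215 × 5000) = 0.89808
R(agent cylinder valve) = exp(−0.0000456 × 5000) = 0.79612
R(discharge nozzle) = exp(−0.0000323 × 5000) = 0.85087
R(abort switch) = exp(−0.0000344 × 5000) = 0.84198
R(releasing panel) = exp(−0.00000302 × 5000) = 0.98501
R(smoke detector) = exp(−0.0000292 × 5000) = 0.86416
Parallel (manual pull station and pressure switch): 1 − (1 − 0.94082)(1 − 0.89808) = 0.99397
Series (discharge nozzle and abort switch): 0.85087 × 0.84198 = 0.71642
Parallel (agent cylinder valve and [0.71642]): 1 − (1 − 0.79612)(1 − 0.71642) = 0.94218
Series ([0.99397] and [0.94218]): 0.99397 × 0.94218 = 0.93650
Series (releasing panel and smoke detector): 0.98501 × 0.86416 = 0.85121
Parallel ([0.93650] and [0.85121]): 1 − (1 − 0.93650)(1 − 0.85121) = 0.991

0.991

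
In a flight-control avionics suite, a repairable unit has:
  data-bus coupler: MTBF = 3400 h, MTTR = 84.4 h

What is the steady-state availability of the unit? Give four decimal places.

A(data-bus coupler) = MTBF/(MTBF+MTTR) = 3400/(3400+84.4) = 0.9758

0.9758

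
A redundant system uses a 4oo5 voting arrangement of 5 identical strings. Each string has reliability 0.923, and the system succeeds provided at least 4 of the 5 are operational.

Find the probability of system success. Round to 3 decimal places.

R = Σ_{i=4}^{5} C(5,i) p^i (1−p)^{5−i} with p = 0.923
C(5,4)·0.923^4·0.077^1 = 0.27943
C(5,5)·0.923^5·0.077^0 = 0.66990
Sum = 0.949

0.949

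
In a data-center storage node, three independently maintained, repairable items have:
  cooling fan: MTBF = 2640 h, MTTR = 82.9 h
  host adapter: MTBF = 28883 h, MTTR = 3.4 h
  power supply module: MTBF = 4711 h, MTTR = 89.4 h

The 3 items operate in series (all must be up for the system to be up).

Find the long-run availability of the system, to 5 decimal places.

0.95139

A(cooling fan) = MTBF/(MTBF+MTTR) = 2640/(2640+82.9) = 0.969555
A(host adapter) = MTBF/(MTBF+MTTR) = 28883/(28883+3.4) = 0.999882
A(power supply module) = MTBF/(MTBF+MTTR) = 4711/(4711+89.4) = 0.981377
Series availability: 0.969555 × 0.999882 × 0.981377 = 0.95139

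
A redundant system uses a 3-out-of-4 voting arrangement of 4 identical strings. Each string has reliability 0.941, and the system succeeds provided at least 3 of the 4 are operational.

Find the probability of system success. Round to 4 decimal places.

R = Σ_{i=3}^{4} C(4,i) p^i (1−p)^{4−i} with p = 0.941
C(4,3)·0.941^3·0.059^1 = 0.196644
C(4,4)·0.941^4·0.059^0 = 0.784077
Sum = 0.9807

0.9807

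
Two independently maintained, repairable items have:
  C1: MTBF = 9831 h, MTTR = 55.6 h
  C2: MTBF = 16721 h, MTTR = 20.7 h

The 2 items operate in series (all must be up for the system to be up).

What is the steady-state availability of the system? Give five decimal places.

A(C1) = MTBF/(MTBF+MTTR) = 9831/(9831+55.6) = 0.994376
A(C2) = MTBF/(MTBF+MTTR) = 16721/(16721+20.7) = 0.998764
Series availability: 0.994376 × 0.998764 = 0.99315

0.99315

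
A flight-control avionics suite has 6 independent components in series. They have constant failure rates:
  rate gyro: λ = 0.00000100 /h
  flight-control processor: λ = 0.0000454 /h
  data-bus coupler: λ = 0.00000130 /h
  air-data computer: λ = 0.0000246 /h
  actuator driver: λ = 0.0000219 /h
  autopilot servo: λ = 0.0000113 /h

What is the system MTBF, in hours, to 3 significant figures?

Series of exponential components: λ_sys = Σ λ_i
λ_sys = 0.00000100 + 0.0000454 + 0.00000130 + 0.0000246 + 0.0000219 + 0.0000113 = 1.0550e-04 /h
MTBF = 1 / λ_sys = 9480 h

9480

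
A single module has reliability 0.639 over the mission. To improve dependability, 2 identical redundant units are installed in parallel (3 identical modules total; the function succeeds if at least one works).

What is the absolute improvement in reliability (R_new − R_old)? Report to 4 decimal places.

R_before = 0.639
R_after = 1 − (1 − 0.639)^3 = 0.9530
ΔR = 0.9530 − 0.639 = 0.3140

0.3140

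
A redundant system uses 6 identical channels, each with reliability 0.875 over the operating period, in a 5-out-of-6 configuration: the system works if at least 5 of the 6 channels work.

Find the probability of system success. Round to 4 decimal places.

R = Σ_{i=5}^{6} C(6,i) p^i (1−p)^{6−i} with p = 0.875
C(6,5)·0.875^5·0.125^1 = 0.384682
C(6,6)·0.875^6·0.125^0 = 0.448795
Sum = 0.8335

0.8335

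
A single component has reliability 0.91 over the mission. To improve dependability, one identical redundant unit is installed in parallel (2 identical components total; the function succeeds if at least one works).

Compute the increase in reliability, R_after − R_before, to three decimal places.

R_before = 0.91
R_after = 1 − (1 − 0.91)^2 = 0.992
ΔR = 0.992 − 0.91 = 0.082

0.082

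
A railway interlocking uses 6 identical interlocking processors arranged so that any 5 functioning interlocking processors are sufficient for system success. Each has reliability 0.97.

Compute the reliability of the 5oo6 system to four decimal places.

R = Σ_{i=5}^{6} C(6,i) p^i (1−p)^{6−i} with p = 0.97
C(6,5)·0.97^5·0.03^1 = 0.154572
C(6,6)·0.97^6·0.03^0 = 0.832972
Sum = 0.9875

0.9875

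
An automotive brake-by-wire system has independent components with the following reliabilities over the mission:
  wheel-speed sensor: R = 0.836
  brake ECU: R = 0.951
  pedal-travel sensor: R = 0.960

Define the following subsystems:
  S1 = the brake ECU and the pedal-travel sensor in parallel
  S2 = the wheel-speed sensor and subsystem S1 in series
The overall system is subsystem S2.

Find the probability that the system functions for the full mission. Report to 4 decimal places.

0.8344

Parallel (brake ECU and pedal-travel sensor): 1 − (1 − 0.951000)(1 − 0.960000) = 0.998040
Series (wheel-speed sensor and [0.998040]): 0.836000 × 0.998040 = 0.8344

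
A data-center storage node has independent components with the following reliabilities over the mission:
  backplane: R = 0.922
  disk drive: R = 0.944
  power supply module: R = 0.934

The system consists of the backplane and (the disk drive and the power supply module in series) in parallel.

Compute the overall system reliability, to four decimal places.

0.9908

Series (disk drive and power supply module): 0.944000 × 0.934000 = 0.881696
Parallel (backplane and [0.881696]): 1 − (1 − 0.922000)(1 − 0.881696) = 0.9908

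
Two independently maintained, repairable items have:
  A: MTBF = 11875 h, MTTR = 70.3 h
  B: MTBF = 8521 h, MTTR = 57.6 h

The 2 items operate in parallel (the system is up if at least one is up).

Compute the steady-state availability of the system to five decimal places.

A(A) = MTBF/(MTBF+MTTR) = 11875/(11875+70.3) = 0.994115
A(B) = MTBF/(MTBF+MTTR) = 8521/(8521+57.6) = 0.993286
Parallel availability: 1 − (1 − 0.994115)(1 − 0.993286) = 0.99996

0.99996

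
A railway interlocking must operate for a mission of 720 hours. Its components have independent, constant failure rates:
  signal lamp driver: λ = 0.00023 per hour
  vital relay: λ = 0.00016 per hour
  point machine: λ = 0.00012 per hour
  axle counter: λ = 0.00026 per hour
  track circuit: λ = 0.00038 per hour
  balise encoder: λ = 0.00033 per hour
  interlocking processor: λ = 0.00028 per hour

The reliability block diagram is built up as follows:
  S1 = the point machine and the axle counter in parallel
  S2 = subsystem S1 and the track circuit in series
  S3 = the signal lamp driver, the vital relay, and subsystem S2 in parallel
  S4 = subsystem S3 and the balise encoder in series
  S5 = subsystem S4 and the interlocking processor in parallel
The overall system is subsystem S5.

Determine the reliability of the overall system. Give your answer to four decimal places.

R(signal lamp driver) = exp(−0.00023 × 720) = 0.847385
R(vital relay) = exp(−0.00016 × 720) = 0.891188
R(point machine) = exp(−0.00012 × 720) = 0.917227
R(axle counter) = exp(−0.00026 × 720) = 0.829278
R(track circuit) = exp(−0.00038 × 720) = 0.760636
R(balise encoder) = exp(−0.00033 × 720) = 0.788518
R(interlocking processor) = exp(−0.00028 × 720) = 0.817422
Parallel (point machine and axle counter): 1 − (1 − 0.917227)(1 − 0.829278) = 0.985869
Series ([0.985869] and track circuit): 0.985869 × 0.760636 = 0.749887
Parallel (signal lamp driver, vital relay, and [0.749887]): 1 − (1 − 0.847385)(1 − 0.891188)(1 − 0.749887) = 0.995847
Series ([0.995847] and balise encoder): 0.995847 × 0.788518 = 0.785243
Parallel ([0.785243] and interlocking processor): 1 − (1 − 0.785243)(1 − 0.817422) = 0.9608

0.9608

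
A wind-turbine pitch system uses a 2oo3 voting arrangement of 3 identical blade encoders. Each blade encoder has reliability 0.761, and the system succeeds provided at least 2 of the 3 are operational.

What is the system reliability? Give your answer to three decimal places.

0.856

R = Σ_{i=2}^{3} C(3,i) p^i (1−p)^{3−i} with p = 0.761
C(3,2)·0.761^2·0.239^1 = 0.41523
C(3,3)·0.761^3·0.239^0 = 0.44071
Sum = 0.856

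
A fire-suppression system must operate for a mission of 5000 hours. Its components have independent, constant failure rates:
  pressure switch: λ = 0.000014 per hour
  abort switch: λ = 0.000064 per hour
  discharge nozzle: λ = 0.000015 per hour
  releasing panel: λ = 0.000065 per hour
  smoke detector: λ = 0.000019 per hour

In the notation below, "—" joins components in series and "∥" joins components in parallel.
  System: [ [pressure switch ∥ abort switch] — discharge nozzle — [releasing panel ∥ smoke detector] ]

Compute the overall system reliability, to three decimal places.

R(pressure switch) = exp(−0.000014 × 5000) = 0.93239
R(abort switch) = exp(−0.000064 × 5000) = 0.72615
R(discharge nozzle) = exp(−0.000015 × 5000) = 0.92774
R(releasing panel) = exp(−0.000065 × 5000) = 0.72253
R(smoke detector) = exp(−0.000019 × 5000) = 0.90937
Parallel (pressure switch and abort switch): 1 − (1 − 0.93239)(1 − 0.72615) = 0.98149
Parallel (releasing panel and smoke detector): 1 − (1 − 0.72253)(1 − 0.90937) = 0.97485
Series ([0.98149], discharge nozzle, and [0.97485]): 0.98149 × 0.92774 × 0.97485 = 0.888

0.888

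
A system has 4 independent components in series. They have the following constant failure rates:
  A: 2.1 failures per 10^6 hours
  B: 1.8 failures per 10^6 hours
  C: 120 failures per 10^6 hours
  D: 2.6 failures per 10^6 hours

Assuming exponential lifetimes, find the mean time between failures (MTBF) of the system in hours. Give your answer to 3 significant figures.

Series of exponential components: λ_sys = Σ λ_i
λ_sys = 0.0000021 + 0.0000018 + 0.00012 + 0.0000026 = 1.2650e-04 /h
MTBF = 1 / λ_sys = 7910 h

7910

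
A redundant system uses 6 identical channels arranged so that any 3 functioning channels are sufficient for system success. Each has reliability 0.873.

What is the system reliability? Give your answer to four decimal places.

R = Σ_{i=3}^{6} C(6,i) p^i (1−p)^{6−i} with p = 0.873
C(6,3)·0.873^3·0.127^3 = 0.027257
C(6,4)·0.873^4·0.127^2 = 0.140526
C(6,5)·0.873^5·0.127^1 = 0.386390
C(6,6)·0.873^6·0.127^0 = 0.442675
Sum = 0.9968

0.9968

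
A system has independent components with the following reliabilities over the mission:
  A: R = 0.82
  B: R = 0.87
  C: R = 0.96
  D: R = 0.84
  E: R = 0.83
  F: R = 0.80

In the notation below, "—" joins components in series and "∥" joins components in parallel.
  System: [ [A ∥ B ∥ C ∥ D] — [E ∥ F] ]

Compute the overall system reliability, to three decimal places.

0.966

Parallel (A, B, C, and D): 1 − (1 − 0.82000)(1 − 0.87000)(1 − 0.96000)(1 − 0.84000) = 0.99985
Parallel (E and F): 1 − (1 − 0.83000)(1 − 0.80000) = 0.96600
Series ([0.99985] and [0.96600]): 0.99985 × 0.96600 = 0.966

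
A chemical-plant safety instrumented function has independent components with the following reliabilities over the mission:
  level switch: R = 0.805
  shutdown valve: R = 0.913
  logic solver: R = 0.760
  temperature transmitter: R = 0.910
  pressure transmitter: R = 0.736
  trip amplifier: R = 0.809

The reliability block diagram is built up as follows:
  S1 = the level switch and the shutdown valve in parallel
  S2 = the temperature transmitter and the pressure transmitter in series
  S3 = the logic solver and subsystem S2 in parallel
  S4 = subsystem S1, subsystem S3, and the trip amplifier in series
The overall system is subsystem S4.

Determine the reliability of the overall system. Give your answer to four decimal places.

0.7322

Parallel (level switch and shutdown valve): 1 − (1 − 0.805000)(1 − 0.913000) = 0.983035
Series (temperature transmitter and pressure transmitter): 0.910000 × 0.736000 = 0.669760
Parallel (logic solver and [0.669760]): 1 − (1 − 0.760000)(1 − 0.669760) = 0.920742
Series ([0.983035], [0.920742], and trip amplifier): 0.983035 × 0.920742 × 0.809000 = 0.7322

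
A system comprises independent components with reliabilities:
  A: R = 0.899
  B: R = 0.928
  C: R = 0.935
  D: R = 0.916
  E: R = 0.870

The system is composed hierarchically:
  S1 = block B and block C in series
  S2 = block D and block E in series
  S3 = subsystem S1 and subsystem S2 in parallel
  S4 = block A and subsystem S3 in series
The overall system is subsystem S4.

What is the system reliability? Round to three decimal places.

Series (B and C): 0.92800 × 0.93500 = 0.86768
Series (D and E): 0.91600 × 0.87000 = 0.79692
Parallel ([0.86768] and [0.79692]): 1 − (1 − 0.86768)(1 − 0.79692) = 0.97313
Series (A and [0.97313]): 0.89900 × 0.97313 = 0.875

0.875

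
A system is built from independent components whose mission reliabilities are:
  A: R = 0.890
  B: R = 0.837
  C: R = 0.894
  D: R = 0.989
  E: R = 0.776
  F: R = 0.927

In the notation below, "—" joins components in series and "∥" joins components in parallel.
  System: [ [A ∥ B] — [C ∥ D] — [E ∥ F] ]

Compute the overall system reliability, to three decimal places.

0.965

Parallel (A and B): 1 − (1 − 0.89000)(1 − 0.83700) = 0.98207
Parallel (C and D): 1 − (1 − 0.89400)(1 − 0.98900) = 0.99883
Parallel (E and F): 1 − (1 − 0.77600)(1 − 0.92700) = 0.98365
Series ([0.98207], [0.99883], and [0.98365]): 0.98207 × 0.99883 × 0.98365 = 0.965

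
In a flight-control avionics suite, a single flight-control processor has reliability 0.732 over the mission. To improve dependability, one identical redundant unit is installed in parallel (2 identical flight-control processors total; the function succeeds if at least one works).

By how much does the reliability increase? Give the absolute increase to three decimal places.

R_before = 0.732
R_after = 1 − (1 − 0.732)^2 = 0.928
ΔR = 0.928 − 0.732 = 0.196

0.196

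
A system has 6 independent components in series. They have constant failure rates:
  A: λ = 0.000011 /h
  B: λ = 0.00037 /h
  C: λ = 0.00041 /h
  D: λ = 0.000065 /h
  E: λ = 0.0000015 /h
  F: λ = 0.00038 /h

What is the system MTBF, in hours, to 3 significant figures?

Series of exponential components: λ_sys = Σ λ_i
λ_sys = 0.000011 + 0.00037 + 0.00041 + 0.000065 + 0.0000015 + 0.00038 = 1.2375e-03 /h
MTBF = 1 / λ_sys = 808 h

808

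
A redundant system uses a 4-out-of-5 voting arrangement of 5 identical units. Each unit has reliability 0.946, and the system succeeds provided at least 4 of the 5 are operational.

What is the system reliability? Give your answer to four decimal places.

0.9739

R = Σ_{i=4}^{5} C(5,i) p^i (1−p)^{5−i} with p = 0.946
C(5,4)·0.946^4·0.054^1 = 0.216236
C(5,5)·0.946^5·0.054^0 = 0.757627
Sum = 0.9739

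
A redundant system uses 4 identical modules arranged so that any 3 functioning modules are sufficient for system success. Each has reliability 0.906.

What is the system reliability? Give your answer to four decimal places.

R = Σ_{i=3}^{4} C(4,i) p^i (1−p)^{4−i} with p = 0.906
C(4,3)·0.906^3·0.094^1 = 0.279623
C(4,4)·0.906^4·0.094^0 = 0.673772
Sum = 0.9534

0.9534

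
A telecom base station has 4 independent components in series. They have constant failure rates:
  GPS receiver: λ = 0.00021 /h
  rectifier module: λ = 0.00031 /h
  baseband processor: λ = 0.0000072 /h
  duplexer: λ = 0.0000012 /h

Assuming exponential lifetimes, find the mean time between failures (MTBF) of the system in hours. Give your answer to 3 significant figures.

Series of exponential components: λ_sys = Σ λ_i
λ_sys = 0.00021 + 0.00031 + 0.0000072 + 0.0000012 = 5.2840e-04 /h
MTBF = 1 / λ_sys = 1890 h

1890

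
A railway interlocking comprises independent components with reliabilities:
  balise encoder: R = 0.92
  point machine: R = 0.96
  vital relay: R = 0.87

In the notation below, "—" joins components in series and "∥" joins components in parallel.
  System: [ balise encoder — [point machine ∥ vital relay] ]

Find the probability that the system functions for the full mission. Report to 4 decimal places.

Parallel (point machine and vital relay): 1 − (1 − 0.960000)(1 − 0.870000) = 0.994800
Series (balise encoder and [0.994800]): 0.920000 × 0.994800 = 0.9152

0.9152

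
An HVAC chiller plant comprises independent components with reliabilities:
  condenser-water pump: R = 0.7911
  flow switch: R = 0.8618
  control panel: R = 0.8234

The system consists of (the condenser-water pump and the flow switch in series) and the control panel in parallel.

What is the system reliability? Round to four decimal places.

0.9438

Series (condenser-water pump and flow switch): 0.791100 × 0.861800 = 0.681770
Parallel ([0.681770] and control panel): 1 − (1 − 0.681770)(1 − 0.823400) = 0.9438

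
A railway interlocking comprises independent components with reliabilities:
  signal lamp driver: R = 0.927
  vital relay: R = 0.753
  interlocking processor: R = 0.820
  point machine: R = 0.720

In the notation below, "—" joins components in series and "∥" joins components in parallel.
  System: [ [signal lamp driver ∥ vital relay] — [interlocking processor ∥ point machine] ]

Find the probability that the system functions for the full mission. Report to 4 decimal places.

0.9325

Parallel (signal lamp driver and vital relay): 1 − (1 − 0.927000)(1 − 0.753000) = 0.981969
Parallel (interlocking processor and point machine): 1 − (1 − 0.820000)(1 − 0.720000) = 0.949600
Series ([0.981969] and [0.949600]): 0.981969 × 0.949600 = 0.9325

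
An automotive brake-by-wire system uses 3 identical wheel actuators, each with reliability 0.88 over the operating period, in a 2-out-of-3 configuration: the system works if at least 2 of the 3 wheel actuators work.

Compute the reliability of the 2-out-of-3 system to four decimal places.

R = Σ_{i=2}^{3} C(3,i) p^i (1−p)^{3−i} with p = 0.88
C(3,2)·0.88^2·0.12^1 = 0.278784
C(3,3)·0.88^3·0.12^0 = 0.681472
Sum = 0.9603

0.9603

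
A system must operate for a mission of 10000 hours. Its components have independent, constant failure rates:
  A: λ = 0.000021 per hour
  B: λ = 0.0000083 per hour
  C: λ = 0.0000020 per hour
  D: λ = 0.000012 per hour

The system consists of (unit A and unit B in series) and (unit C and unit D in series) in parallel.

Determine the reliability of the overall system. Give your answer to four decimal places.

R(A) = exp(−0.000021 × 10000) = 0.810584
R(B) = exp(−0.0000083 × 10000) = 0.920351
R(C) = exp(−0.0000020 × 10000) = 0.980199
R(D) = exp(−0.000012 × 10000) = 0.886920
Series (A and B): 0.810584 × 0.920351 = 0.746022
Series (C and D): 0.980199 × 0.886920 = 0.869358
Parallel ([0.746022] and [0.869358]): 1 − (1 − 0.746022)(1 − 0.869358) = 0.9668

0.9668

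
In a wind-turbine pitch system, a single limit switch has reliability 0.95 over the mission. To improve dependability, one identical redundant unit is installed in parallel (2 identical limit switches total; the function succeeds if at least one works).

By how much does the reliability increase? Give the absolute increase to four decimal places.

0.0475

R_before = 0.95
R_after = 1 − (1 − 0.95)^2 = 0.9975
ΔR = 0.9975 − 0.95 = 0.0475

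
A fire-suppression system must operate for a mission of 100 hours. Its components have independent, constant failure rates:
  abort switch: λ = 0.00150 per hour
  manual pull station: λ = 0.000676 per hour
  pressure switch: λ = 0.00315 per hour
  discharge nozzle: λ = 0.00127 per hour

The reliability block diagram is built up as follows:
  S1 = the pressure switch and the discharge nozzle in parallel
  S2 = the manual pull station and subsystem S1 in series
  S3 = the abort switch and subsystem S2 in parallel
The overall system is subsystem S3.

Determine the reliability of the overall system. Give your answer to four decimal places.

R(abort switch) = exp(−0.00150 × 100) = 0.860708
R(manual pull station) = exp(−0.000676 × 100) = 0.934634
R(pressure switch) = exp(−0.00315 × 100) = 0.729789
R(discharge nozzle) = exp(−0.00127 × 100) = 0.880734
Parallel (pressure switch and discharge nozzle): 1 − (1 − 0.729789)(1 − 0.880734) = 0.967773
Series (manual pull station and [0.967773]): 0.934634 × 0.967773 = 0.904514
Parallel (abort switch and [0.904514]): 1 − (1 − 0.860708)(1 − 0.904514) = 0.9867

0.9867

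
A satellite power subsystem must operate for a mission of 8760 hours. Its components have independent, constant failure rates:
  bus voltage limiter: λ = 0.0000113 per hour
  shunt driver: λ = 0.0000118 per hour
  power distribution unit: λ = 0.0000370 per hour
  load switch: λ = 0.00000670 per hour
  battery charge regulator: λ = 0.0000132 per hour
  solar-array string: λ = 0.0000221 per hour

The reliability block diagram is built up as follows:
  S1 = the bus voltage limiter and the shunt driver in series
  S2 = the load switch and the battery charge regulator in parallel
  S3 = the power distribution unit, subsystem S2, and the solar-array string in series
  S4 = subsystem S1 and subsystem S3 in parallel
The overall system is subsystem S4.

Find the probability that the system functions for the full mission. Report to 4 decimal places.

R(bus voltage limiter) = exp(−0.0000113 × 8760) = 0.905754
R(shunt driver) = exp(−0.0000118 × 8760) = 0.901795
R(power distribution unit) = exp(−0.0000370 × 8760) = 0.723163
R(load switch) = exp(−0.00000670 × 8760) = 0.942997
R(battery charge regulator) = exp(−0.0000132 × 8760) = 0.890803
R(solar-array string) = exp(−0.0000221 × 8760) = 0.823991
Series (bus voltage limiter and shunt driver): 0.905754 × 0.901795 = 0.816804
Parallel (load switch and battery charge regulator): 1 − (1 − 0.942997)(1 − 0.890803) = 0.993775
Series (power distribution unit, [0.993775], and solar-array string): 0.723163 × 0.993775 × 0.823991 = 0.592170
Parallel ([0.816804] and [0.592170]): 1 − (1 − 0.816804)(1 − 0.592170) = 0.9253

0.9253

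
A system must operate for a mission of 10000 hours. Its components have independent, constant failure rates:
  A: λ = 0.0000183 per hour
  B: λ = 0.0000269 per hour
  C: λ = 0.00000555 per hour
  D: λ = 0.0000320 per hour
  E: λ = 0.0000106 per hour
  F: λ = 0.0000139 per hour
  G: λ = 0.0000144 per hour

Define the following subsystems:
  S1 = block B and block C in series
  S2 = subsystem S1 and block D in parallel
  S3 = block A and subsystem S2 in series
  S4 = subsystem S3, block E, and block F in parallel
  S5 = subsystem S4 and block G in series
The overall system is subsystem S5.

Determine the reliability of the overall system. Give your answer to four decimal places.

0.8633

R(A) = exp(−0.0000183 × 10000) = 0.832768
R(B) = exp(−0.0000269 × 10000) = 0.764143
R(C) = exp(−0.00000555 × 10000) = 0.946012
R(D) = exp(−0.0000320 × 10000) = 0.726149
R(E) = exp(−0.0000106 × 10000) = 0.899425
R(F) = exp(−0.0000139 × 10000) = 0.870228
R(G) = exp(−0.0000144 × 10000) = 0.865888
Series (B and C): 0.764143 × 0.946012 = 0.722888
Parallel ([0.722888] and D): 1 − (1 − 0.722888)(1 − 0.726149) = 0.924113
Series (A and [0.924113]): 0.832768 × 0.924113 = 0.769572
Parallel ([0.769572], E, and F): 1 − (1 − 0.769572)(1 − 0.899425)(1 − 0.870228) = 0.996992
Series ([0.996992] and G): 0.996992 × 0.865888 = 0.8633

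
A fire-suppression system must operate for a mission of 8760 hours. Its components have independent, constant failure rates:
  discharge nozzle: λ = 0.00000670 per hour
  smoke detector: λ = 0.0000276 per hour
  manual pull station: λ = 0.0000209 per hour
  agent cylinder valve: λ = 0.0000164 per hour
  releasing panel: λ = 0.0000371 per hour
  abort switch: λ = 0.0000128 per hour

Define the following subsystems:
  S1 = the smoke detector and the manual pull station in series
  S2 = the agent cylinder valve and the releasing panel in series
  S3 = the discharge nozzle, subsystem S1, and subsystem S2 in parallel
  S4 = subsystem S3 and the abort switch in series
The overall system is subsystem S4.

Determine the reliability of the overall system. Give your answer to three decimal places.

R(discharge nozzle) = exp(−0.00000670 × 8760) = 0.94300
R(smoke detector) = exp(−0.0000276 × 8760) = 0.78523
R(manual pull station) = exp(−0.0000209 × 8760) = 0.83270
R(agent cylinder valve) = exp(−0.0000164 × 8760) = 0.86618
R(releasing panel) = exp(−0.0000371 × 8760) = 0.72253
R(abort switch) = exp(−0.0000128 × 8760) = 0.89393
Series (smoke detector and manual pull station): 0.78523 × 0.83270 = 0.65386
Series (agent cylinder valve and releasing panel): 0.86618 × 0.72253 = 0.62584
Parallel (discharge nozzle, [0.65386], and [0.62584]): 1 − (1 − 0.94300)(1 − 0.65386)(1 − 0.62584) = 0.99262
Series ([0.99262] and abort switch): 0.99262 × 0.89393 = 0.887

0.887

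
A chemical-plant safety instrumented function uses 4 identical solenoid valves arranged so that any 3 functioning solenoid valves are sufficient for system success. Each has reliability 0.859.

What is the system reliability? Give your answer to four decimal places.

R = Σ_{i=3}^{4} C(4,i) p^i (1−p)^{4−i} with p = 0.859
C(4,3)·0.859^3·0.141^1 = 0.357486
C(4,4)·0.859^4·0.141^0 = 0.544468
Sum = 0.9020

0.9020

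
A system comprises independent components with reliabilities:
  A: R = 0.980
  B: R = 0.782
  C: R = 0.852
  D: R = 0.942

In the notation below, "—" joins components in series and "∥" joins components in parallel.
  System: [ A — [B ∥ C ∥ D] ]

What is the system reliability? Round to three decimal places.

0.978

Parallel (B, C, and D): 1 − (1 − 0.78200)(1 − 0.85200)(1 − 0.94200) = 0.99813
Series (A and [0.99813]): 0.98000 × 0.99813 = 0.978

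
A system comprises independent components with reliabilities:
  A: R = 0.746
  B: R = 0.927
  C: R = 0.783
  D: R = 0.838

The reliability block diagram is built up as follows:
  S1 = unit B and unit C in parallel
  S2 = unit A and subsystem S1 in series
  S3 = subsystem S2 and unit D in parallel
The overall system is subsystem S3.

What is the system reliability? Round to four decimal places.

Parallel (B and C): 1 − (1 − 0.927000)(1 − 0.783000) = 0.984159
Series (A and [0.984159]): 0.746000 × 0.984159 = 0.734183
Parallel ([0.734183] and D): 1 − (1 − 0.734183)(1 − 0.838000) = 0.9569

0.9569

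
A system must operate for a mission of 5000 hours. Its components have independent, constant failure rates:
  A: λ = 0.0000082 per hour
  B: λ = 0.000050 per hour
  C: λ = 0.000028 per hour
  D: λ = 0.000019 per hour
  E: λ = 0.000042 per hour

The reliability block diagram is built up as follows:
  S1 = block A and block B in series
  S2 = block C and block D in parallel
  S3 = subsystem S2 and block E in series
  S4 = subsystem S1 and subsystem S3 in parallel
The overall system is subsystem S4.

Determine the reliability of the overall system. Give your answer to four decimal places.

0.9498

R(A) = exp(−0.0000082 × 5000) = 0.959829
R(B) = exp(−0.000050 × 5000) = 0.778801
R(C) = exp(−0.000028 × 5000) = 0.869358
R(D) = exp(−0.000019 × 5000) = 0.909373
R(E) = exp(−0.000042 × 5000) = 0.810584
Series (A and B): 0.959829 × 0.778801 = 0.747516
Parallel (C and D): 1 − (1 − 0.869358)(1 − 0.909373) = 0.988160
Series ([0.988160] and E): 0.988160 × 0.810584 = 0.800987
Parallel ([0.747516] and [0.800987]): 1 − (1 − 0.747516)(1 − 0.800987) = 0.9498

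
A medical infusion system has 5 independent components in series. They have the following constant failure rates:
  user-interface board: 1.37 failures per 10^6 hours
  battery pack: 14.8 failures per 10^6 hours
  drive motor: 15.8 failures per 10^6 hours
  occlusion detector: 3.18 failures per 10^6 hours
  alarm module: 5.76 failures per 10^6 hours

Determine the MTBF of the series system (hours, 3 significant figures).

Series of exponential components: λ_sys = Σ λ_i
λ_sys = 0.00000137 + 0.0000148 + 0.0000158 + 0.00000318 + 0.00000576 = 4.0910e-05 /h
MTBF = 1 / λ_sys = 24400 h

24400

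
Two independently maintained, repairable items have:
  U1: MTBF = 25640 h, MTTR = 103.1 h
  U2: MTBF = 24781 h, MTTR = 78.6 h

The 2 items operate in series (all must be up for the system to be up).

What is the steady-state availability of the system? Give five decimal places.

A(U1) = MTBF/(MTBF+MTTR) = 25640/(25640+103.1) = 0.995995
A(U2) = MTBF/(MTBF+MTTR) = 24781/(24781+78.6) = 0.996838
Series availability: 0.995995 × 0.996838 = 0.99285

0.99285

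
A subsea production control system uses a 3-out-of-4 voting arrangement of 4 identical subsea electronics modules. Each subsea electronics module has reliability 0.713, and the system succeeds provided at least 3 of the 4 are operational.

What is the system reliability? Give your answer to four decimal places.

0.6746

R = Σ_{i=3}^{4} C(4,i) p^i (1−p)^{4−i} with p = 0.713
C(4,3)·0.713^3·0.287^1 = 0.416112
C(4,4)·0.713^4·0.287^0 = 0.258439
Sum = 0.6746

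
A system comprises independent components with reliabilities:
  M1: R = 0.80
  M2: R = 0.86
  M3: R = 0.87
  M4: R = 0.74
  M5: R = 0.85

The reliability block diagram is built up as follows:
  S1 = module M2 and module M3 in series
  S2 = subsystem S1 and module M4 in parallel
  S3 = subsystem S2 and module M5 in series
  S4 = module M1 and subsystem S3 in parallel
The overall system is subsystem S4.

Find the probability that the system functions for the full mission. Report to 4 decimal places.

Series (M2 and M3): 0.860000 × 0.870000 = 0.748200
Parallel ([0.748200] and M4): 1 − (1 − 0.748200)(1 − 0.740000) = 0.934532
Series ([0.934532] and M5): 0.934532 × 0.850000 = 0.794352
Parallel (M1 and [0.794352]): 1 − (1 − 0.800000)(1 − 0.794352) = 0.9589

0.9589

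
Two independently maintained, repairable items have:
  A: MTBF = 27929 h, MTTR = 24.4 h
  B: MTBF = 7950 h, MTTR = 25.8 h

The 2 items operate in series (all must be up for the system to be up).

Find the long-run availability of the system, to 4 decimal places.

0.9959

A(A) = MTBF/(MTBF+MTTR) = 27929/(27929+24.4) = 0.999127
A(B) = MTBF/(MTBF+MTTR) = 7950/(7950+25.8) = 0.996765
Series availability: 0.999127 × 0.996765 = 0.9959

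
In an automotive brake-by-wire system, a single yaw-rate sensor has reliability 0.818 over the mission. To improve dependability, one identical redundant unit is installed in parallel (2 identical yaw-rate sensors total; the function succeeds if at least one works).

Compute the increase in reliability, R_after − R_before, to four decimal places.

R_before = 0.818
R_after = 1 − (1 − 0.818)^2 = 0.9669
ΔR = 0.9669 − 0.818 = 0.1489

0.1489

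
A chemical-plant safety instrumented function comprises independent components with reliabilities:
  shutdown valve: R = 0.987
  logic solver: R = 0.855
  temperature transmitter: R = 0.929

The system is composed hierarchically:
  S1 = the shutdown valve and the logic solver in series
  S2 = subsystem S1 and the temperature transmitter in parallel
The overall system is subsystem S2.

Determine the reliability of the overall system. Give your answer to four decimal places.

Series (shutdown valve and logic solver): 0.987000 × 0.855000 = 0.843885
Parallel ([0.843885] and temperature transmitter): 1 − (1 − 0.843885)(1 − 0.929000) = 0.9889

0.9889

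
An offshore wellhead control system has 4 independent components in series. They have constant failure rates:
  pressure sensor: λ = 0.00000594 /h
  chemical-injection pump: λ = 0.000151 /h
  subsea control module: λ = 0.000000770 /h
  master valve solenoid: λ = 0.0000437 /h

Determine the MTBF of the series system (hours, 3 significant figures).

Series of exponential components: λ_sys = Σ λ_i
λ_sys = 0.00000594 + 0.000151 + 0.000000770 + 0.0000437 = 2.0141e-04 /h
MTBF = 1 / λ_sys = 4960 h

4960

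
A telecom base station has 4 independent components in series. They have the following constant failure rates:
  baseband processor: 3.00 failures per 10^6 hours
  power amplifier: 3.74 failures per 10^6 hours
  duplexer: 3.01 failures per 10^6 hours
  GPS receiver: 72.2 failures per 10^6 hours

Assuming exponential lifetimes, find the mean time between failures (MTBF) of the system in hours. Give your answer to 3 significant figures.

Series of exponential components: λ_sys = Σ λ_i
λ_sys = 0.00000300 + 0.00000374 + 0.00000301 + 0.0000722 = 8.1950e-05 /h
MTBF = 1 / λ_sys = 12200 h

12200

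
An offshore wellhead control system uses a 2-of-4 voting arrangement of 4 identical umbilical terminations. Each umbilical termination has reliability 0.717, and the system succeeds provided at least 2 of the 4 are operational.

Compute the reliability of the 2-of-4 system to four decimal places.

R = Σ_{i=2}^{4} C(4,i) p^i (1−p)^{4−i} with p = 0.717
C(4,2)·0.717^2·0.283^2 = 0.247037
C(4,3)·0.717^3·0.283^1 = 0.417257
C(4,4)·0.717^4·0.283^0 = 0.264287
Sum = 0.9286

0.9286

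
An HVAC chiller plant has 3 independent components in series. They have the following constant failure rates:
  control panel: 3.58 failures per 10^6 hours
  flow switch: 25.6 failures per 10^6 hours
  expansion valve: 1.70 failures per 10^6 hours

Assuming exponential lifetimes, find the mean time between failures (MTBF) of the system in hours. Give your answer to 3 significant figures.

32400

Series of exponential components: λ_sys = Σ λ_i
λ_sys = 0.00000358 + 0.0000256 + 0.00000170 = 3.0880e-05 /h
MTBF = 1 / λ_sys = 32400 h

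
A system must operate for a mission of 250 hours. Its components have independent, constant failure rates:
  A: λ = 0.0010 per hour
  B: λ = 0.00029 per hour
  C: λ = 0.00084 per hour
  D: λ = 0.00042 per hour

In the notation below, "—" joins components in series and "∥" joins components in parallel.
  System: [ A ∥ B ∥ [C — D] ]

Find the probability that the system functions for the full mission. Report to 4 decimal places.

R(A) = exp(−0.0010 × 250) = 0.778801
R(B) = exp(−0.00029 × 250) = 0.930066
R(C) = exp(−0.00084 × 250) = 0.810584
R(D) = exp(−0.00042 × 250) = 0.900325
Series (C and D): 0.810584 × 0.900325 = 0.729789
Parallel (A, B, and [0.729789]): 1 − (1 − 0.778801)(1 − 0.930066)(1 − 0.729789) = 0.9958

0.9958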